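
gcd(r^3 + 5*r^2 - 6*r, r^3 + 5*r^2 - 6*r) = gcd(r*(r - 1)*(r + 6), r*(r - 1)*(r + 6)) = r^3 + 5*r^2 - 6*r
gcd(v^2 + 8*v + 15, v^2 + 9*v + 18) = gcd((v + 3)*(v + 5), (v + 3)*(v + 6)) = v + 3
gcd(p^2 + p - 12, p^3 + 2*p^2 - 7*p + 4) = p + 4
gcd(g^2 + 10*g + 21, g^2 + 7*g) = g + 7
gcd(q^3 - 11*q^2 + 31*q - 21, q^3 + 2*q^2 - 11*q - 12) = q - 3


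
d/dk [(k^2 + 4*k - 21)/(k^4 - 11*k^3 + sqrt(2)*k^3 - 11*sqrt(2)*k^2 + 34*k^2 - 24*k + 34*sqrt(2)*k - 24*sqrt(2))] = (2*(k + 2)*(k^4 - 11*k^3 + sqrt(2)*k^3 - 11*sqrt(2)*k^2 + 34*k^2 - 24*k + 34*sqrt(2)*k - 24*sqrt(2)) - (k^2 + 4*k - 21)*(4*k^3 - 33*k^2 + 3*sqrt(2)*k^2 - 22*sqrt(2)*k + 68*k - 24 + 34*sqrt(2)))/(k^4 - 11*k^3 + sqrt(2)*k^3 - 11*sqrt(2)*k^2 + 34*k^2 - 24*k + 34*sqrt(2)*k - 24*sqrt(2))^2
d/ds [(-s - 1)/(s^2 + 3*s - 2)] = (-s^2 - 3*s + (s + 1)*(2*s + 3) + 2)/(s^2 + 3*s - 2)^2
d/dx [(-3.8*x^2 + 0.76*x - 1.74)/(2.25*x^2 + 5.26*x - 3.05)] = (-21.698*x^2 + 31.01*x + 6.8344)/(5.0625*x^4 + 23.67*x^3 + 13.9426*x^2 - 32.086*x + 9.3025)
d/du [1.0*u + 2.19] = 1.00000000000000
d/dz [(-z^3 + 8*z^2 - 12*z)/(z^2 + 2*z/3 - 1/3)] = 3*(-3*z^4 - 4*z^3 + 55*z^2 - 16*z + 12)/(9*z^4 + 12*z^3 - 2*z^2 - 4*z + 1)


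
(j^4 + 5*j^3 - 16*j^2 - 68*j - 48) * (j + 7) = j^5 + 12*j^4 + 19*j^3 - 180*j^2 - 524*j - 336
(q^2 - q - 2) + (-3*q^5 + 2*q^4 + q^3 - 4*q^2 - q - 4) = -3*q^5 + 2*q^4 + q^3 - 3*q^2 - 2*q - 6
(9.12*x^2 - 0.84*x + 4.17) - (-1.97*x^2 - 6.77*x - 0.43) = 11.09*x^2 + 5.93*x + 4.6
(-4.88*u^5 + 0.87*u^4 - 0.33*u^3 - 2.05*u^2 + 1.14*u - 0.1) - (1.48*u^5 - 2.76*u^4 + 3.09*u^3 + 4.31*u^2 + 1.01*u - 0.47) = -6.36*u^5 + 3.63*u^4 - 3.42*u^3 - 6.36*u^2 + 0.13*u + 0.37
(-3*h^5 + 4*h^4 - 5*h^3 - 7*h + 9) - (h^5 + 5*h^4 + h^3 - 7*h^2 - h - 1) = -4*h^5 - h^4 - 6*h^3 + 7*h^2 - 6*h + 10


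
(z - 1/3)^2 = z^2 - 2*z/3 + 1/9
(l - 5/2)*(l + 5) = l^2 + 5*l/2 - 25/2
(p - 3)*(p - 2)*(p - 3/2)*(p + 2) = p^4 - 9*p^3/2 + p^2/2 + 18*p - 18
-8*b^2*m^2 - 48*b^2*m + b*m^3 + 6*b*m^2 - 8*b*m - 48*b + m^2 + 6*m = (-8*b + m)*(m + 6)*(b*m + 1)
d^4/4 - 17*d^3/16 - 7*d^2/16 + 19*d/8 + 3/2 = (d/4 + 1/4)*(d - 4)*(d - 2)*(d + 3/4)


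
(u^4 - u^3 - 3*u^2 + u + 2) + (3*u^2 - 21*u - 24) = u^4 - u^3 - 20*u - 22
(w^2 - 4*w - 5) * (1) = w^2 - 4*w - 5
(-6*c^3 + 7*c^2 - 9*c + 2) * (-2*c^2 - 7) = 12*c^5 - 14*c^4 + 60*c^3 - 53*c^2 + 63*c - 14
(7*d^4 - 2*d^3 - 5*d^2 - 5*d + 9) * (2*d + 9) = 14*d^5 + 59*d^4 - 28*d^3 - 55*d^2 - 27*d + 81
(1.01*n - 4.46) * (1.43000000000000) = 1.4443*n - 6.3778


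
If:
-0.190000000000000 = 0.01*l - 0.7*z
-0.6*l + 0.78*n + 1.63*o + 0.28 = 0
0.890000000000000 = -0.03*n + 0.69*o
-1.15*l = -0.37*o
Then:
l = 0.38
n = -2.53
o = 1.18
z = 0.28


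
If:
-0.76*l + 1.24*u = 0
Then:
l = 1.63157894736842*u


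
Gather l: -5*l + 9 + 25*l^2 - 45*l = 25*l^2 - 50*l + 9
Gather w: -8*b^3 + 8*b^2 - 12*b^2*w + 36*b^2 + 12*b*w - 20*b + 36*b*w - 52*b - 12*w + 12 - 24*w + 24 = -8*b^3 + 44*b^2 - 72*b + w*(-12*b^2 + 48*b - 36) + 36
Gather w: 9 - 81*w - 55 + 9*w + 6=-72*w - 40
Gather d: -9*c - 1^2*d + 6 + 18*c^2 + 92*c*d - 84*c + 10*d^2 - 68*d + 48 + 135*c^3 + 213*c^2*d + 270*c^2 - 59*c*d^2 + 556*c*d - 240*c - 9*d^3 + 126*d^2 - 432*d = 135*c^3 + 288*c^2 - 333*c - 9*d^3 + d^2*(136 - 59*c) + d*(213*c^2 + 648*c - 501) + 54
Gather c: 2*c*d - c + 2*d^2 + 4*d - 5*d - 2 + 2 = c*(2*d - 1) + 2*d^2 - d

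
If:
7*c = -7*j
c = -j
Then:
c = -j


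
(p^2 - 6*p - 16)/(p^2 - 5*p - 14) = (p - 8)/(p - 7)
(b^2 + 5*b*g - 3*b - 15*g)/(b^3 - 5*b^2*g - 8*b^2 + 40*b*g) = (b^2 + 5*b*g - 3*b - 15*g)/(b*(b^2 - 5*b*g - 8*b + 40*g))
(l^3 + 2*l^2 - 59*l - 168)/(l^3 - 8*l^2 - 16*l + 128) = (l^2 + 10*l + 21)/(l^2 - 16)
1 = 1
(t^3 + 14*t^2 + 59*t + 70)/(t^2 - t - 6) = (t^2 + 12*t + 35)/(t - 3)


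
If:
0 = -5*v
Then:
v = 0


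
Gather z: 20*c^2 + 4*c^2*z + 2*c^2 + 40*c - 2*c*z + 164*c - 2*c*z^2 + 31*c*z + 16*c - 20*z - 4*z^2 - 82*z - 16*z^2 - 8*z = 22*c^2 + 220*c + z^2*(-2*c - 20) + z*(4*c^2 + 29*c - 110)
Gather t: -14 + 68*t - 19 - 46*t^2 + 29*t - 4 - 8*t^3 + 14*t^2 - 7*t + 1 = -8*t^3 - 32*t^2 + 90*t - 36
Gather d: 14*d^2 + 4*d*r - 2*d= 14*d^2 + d*(4*r - 2)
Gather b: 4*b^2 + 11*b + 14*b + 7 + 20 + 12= 4*b^2 + 25*b + 39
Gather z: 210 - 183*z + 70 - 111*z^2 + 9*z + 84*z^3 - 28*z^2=84*z^3 - 139*z^2 - 174*z + 280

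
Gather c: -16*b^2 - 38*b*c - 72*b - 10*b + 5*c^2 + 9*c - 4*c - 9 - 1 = -16*b^2 - 82*b + 5*c^2 + c*(5 - 38*b) - 10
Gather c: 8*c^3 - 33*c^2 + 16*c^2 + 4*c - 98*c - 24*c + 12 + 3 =8*c^3 - 17*c^2 - 118*c + 15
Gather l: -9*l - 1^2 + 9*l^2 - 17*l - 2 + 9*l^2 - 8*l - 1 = 18*l^2 - 34*l - 4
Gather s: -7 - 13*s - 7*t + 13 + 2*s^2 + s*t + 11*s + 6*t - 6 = 2*s^2 + s*(t - 2) - t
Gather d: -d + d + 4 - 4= 0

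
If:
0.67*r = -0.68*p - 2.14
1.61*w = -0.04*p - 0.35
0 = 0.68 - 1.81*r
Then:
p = -3.52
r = 0.38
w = -0.13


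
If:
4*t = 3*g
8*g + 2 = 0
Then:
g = -1/4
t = -3/16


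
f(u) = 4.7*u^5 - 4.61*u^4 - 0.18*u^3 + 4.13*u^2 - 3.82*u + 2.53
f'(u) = 23.5*u^4 - 18.44*u^3 - 0.54*u^2 + 8.26*u - 3.82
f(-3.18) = -1937.58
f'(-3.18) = 2960.56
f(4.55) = 7243.35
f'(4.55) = 8357.55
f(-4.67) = -12503.43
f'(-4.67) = 13001.16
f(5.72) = 23926.30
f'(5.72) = 21731.33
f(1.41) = 12.82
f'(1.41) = 47.95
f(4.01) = 3723.27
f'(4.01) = 4907.97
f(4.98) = 11624.37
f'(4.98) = 12200.38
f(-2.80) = -1042.69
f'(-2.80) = 1818.05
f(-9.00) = -307273.85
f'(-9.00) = 167504.36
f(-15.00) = -3800847.17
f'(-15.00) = 1251673.28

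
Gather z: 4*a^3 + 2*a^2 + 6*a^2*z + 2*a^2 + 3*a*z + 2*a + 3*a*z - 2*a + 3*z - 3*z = 4*a^3 + 4*a^2 + z*(6*a^2 + 6*a)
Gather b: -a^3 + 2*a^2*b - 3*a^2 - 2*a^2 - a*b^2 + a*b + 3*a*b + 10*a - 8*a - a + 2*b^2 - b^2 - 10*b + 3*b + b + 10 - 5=-a^3 - 5*a^2 + a + b^2*(1 - a) + b*(2*a^2 + 4*a - 6) + 5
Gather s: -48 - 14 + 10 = -52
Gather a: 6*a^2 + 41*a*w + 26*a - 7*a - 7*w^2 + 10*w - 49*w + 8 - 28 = 6*a^2 + a*(41*w + 19) - 7*w^2 - 39*w - 20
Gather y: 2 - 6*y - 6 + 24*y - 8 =18*y - 12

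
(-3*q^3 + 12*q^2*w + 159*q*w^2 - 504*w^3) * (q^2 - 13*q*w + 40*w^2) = -3*q^5 + 51*q^4*w - 117*q^3*w^2 - 2091*q^2*w^3 + 12912*q*w^4 - 20160*w^5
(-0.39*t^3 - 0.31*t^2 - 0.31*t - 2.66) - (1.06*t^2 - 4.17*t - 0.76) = -0.39*t^3 - 1.37*t^2 + 3.86*t - 1.9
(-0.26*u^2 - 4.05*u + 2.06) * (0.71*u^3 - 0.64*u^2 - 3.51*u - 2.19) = -0.1846*u^5 - 2.7091*u^4 + 4.9672*u^3 + 13.4665*u^2 + 1.6389*u - 4.5114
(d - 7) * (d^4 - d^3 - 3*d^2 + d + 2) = d^5 - 8*d^4 + 4*d^3 + 22*d^2 - 5*d - 14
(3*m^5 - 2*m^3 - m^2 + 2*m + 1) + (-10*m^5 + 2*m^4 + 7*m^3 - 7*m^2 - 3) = -7*m^5 + 2*m^4 + 5*m^3 - 8*m^2 + 2*m - 2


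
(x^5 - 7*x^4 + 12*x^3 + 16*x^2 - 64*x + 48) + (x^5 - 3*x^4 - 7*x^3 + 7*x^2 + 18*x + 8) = 2*x^5 - 10*x^4 + 5*x^3 + 23*x^2 - 46*x + 56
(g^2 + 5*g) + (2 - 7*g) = g^2 - 2*g + 2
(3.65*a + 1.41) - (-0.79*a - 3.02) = 4.44*a + 4.43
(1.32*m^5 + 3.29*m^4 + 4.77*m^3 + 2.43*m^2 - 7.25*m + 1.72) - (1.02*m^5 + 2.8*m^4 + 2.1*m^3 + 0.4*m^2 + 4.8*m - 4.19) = 0.3*m^5 + 0.49*m^4 + 2.67*m^3 + 2.03*m^2 - 12.05*m + 5.91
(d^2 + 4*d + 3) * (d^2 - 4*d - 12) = d^4 - 25*d^2 - 60*d - 36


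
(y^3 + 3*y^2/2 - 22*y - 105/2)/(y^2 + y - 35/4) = 2*(y^2 - 2*y - 15)/(2*y - 5)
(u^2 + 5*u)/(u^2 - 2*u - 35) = u/(u - 7)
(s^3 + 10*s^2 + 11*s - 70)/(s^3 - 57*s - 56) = (s^2 + 3*s - 10)/(s^2 - 7*s - 8)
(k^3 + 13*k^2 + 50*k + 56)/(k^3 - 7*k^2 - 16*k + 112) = (k^2 + 9*k + 14)/(k^2 - 11*k + 28)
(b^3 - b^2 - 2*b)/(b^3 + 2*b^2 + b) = (b - 2)/(b + 1)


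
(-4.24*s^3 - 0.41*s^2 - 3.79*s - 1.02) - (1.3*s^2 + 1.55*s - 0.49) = -4.24*s^3 - 1.71*s^2 - 5.34*s - 0.53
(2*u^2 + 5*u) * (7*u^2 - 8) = 14*u^4 + 35*u^3 - 16*u^2 - 40*u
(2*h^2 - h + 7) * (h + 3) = 2*h^3 + 5*h^2 + 4*h + 21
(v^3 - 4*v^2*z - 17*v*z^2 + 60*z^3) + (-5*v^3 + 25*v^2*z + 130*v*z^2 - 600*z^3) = -4*v^3 + 21*v^2*z + 113*v*z^2 - 540*z^3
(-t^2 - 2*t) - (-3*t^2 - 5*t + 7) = 2*t^2 + 3*t - 7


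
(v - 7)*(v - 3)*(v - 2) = v^3 - 12*v^2 + 41*v - 42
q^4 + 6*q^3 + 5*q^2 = q^2*(q + 1)*(q + 5)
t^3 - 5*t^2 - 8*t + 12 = (t - 6)*(t - 1)*(t + 2)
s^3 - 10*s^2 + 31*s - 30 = (s - 5)*(s - 3)*(s - 2)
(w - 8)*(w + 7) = w^2 - w - 56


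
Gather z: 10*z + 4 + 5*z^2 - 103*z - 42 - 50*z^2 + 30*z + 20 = -45*z^2 - 63*z - 18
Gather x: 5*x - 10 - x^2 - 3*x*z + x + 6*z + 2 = -x^2 + x*(6 - 3*z) + 6*z - 8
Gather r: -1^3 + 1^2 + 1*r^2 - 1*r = r^2 - r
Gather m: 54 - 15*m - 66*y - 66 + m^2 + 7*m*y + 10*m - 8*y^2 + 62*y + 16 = m^2 + m*(7*y - 5) - 8*y^2 - 4*y + 4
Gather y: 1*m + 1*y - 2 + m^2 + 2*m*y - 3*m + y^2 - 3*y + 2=m^2 - 2*m + y^2 + y*(2*m - 2)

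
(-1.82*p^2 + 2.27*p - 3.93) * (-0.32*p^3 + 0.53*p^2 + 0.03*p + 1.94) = 0.5824*p^5 - 1.691*p^4 + 2.4061*p^3 - 5.5456*p^2 + 4.2859*p - 7.6242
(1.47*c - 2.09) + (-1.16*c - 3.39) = 0.31*c - 5.48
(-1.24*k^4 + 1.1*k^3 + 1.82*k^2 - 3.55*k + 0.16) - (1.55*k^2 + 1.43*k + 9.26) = -1.24*k^4 + 1.1*k^3 + 0.27*k^2 - 4.98*k - 9.1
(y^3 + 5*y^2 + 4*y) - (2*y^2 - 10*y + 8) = y^3 + 3*y^2 + 14*y - 8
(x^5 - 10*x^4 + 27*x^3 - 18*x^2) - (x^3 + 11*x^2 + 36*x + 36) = x^5 - 10*x^4 + 26*x^3 - 29*x^2 - 36*x - 36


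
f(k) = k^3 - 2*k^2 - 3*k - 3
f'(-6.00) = 129.00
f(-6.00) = -273.00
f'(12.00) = 381.00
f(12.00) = 1401.00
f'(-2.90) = 33.83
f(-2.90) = -35.51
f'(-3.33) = 43.59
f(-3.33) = -52.11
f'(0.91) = -4.16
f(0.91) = -6.63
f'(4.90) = 49.43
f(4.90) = 51.93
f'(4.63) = 42.79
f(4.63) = 39.49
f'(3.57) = 20.95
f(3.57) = 6.30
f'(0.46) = -4.21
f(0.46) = -4.71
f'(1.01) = -3.98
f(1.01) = -7.04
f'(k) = 3*k^2 - 4*k - 3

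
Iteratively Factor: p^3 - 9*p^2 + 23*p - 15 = (p - 3)*(p^2 - 6*p + 5) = (p - 5)*(p - 3)*(p - 1)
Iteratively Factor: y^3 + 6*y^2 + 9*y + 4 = (y + 1)*(y^2 + 5*y + 4) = (y + 1)^2*(y + 4)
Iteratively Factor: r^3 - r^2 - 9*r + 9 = (r + 3)*(r^2 - 4*r + 3) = (r - 1)*(r + 3)*(r - 3)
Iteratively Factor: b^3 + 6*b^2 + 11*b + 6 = (b + 2)*(b^2 + 4*b + 3) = (b + 2)*(b + 3)*(b + 1)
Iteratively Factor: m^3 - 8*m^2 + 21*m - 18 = (m - 3)*(m^2 - 5*m + 6) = (m - 3)^2*(m - 2)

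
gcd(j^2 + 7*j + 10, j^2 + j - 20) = j + 5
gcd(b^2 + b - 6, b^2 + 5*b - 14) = b - 2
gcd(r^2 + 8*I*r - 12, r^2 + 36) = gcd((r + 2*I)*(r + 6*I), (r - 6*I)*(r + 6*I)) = r + 6*I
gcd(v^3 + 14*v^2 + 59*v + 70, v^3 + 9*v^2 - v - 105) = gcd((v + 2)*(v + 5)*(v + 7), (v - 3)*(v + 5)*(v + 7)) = v^2 + 12*v + 35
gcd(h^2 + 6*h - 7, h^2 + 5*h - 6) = h - 1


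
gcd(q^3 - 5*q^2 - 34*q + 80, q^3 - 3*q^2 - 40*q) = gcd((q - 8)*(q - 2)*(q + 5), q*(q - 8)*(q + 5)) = q^2 - 3*q - 40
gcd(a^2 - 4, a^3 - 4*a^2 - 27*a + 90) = 1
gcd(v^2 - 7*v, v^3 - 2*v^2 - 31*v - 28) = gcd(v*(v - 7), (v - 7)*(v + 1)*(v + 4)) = v - 7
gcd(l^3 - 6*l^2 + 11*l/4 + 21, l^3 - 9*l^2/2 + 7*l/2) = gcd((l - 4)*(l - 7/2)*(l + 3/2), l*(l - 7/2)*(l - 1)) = l - 7/2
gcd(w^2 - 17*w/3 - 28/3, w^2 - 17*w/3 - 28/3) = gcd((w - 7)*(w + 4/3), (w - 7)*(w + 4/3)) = w^2 - 17*w/3 - 28/3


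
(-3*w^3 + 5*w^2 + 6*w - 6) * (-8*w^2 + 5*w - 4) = 24*w^5 - 55*w^4 - 11*w^3 + 58*w^2 - 54*w + 24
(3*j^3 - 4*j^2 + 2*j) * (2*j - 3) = 6*j^4 - 17*j^3 + 16*j^2 - 6*j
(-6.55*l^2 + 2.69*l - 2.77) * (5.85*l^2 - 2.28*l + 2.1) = -38.3175*l^4 + 30.6705*l^3 - 36.0927*l^2 + 11.9646*l - 5.817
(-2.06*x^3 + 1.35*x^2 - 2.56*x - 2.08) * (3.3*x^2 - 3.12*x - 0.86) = -6.798*x^5 + 10.8822*x^4 - 10.8884*x^3 - 0.0377999999999998*x^2 + 8.6912*x + 1.7888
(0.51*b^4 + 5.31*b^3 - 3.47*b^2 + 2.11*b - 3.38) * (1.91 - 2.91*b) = -1.4841*b^5 - 14.478*b^4 + 20.2398*b^3 - 12.7678*b^2 + 13.8659*b - 6.4558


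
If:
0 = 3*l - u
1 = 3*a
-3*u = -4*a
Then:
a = 1/3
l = 4/27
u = 4/9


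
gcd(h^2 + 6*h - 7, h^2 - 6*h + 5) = h - 1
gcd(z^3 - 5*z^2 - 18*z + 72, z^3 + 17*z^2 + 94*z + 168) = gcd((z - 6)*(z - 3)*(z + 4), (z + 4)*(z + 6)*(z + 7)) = z + 4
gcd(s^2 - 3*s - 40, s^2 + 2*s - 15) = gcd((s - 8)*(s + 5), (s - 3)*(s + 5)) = s + 5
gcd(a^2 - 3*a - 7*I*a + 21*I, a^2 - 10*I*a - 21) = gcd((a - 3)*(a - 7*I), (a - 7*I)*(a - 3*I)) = a - 7*I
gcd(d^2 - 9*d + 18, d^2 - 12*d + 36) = d - 6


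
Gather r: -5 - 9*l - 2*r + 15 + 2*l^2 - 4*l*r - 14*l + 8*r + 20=2*l^2 - 23*l + r*(6 - 4*l) + 30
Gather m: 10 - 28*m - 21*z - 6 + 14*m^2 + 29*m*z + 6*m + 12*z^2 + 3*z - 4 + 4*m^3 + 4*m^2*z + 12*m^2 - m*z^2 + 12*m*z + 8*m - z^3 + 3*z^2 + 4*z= 4*m^3 + m^2*(4*z + 26) + m*(-z^2 + 41*z - 14) - z^3 + 15*z^2 - 14*z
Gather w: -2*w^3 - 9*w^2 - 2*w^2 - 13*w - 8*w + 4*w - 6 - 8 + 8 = -2*w^3 - 11*w^2 - 17*w - 6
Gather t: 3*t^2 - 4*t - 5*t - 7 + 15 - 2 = 3*t^2 - 9*t + 6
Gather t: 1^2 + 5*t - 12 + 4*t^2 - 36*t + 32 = 4*t^2 - 31*t + 21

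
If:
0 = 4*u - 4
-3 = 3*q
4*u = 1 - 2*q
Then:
No Solution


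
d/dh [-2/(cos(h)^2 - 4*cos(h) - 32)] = 4*(2 - cos(h))*sin(h)/(sin(h)^2 + 4*cos(h) + 31)^2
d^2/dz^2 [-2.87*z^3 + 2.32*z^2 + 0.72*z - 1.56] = 4.64 - 17.22*z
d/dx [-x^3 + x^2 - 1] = x*(2 - 3*x)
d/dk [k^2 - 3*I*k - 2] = 2*k - 3*I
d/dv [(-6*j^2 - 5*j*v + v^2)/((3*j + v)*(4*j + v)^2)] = v*(57*j^2 + 14*j*v - v^2)/(576*j^5 + 816*j^4*v + 460*j^3*v^2 + 129*j^2*v^3 + 18*j*v^4 + v^5)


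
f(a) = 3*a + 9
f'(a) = 3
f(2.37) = 16.11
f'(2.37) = 3.00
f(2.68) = 17.04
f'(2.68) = 3.00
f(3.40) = 19.20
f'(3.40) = 3.00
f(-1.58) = 4.26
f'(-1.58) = 3.00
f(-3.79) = -2.37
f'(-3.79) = 3.00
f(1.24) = 12.72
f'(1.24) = 3.00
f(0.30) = 9.90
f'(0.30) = 3.00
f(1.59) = 13.77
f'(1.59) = 3.00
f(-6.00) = -9.00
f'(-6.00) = 3.00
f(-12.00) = -27.00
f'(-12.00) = 3.00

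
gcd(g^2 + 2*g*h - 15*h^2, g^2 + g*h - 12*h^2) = g - 3*h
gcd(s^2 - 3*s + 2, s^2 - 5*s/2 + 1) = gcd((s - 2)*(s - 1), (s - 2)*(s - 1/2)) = s - 2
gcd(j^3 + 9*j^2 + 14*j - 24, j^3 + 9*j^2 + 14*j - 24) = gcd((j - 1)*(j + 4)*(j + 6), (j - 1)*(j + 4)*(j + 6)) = j^3 + 9*j^2 + 14*j - 24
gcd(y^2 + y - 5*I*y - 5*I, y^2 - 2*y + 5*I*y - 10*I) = 1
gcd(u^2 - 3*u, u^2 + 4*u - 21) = u - 3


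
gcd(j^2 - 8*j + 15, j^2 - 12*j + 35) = j - 5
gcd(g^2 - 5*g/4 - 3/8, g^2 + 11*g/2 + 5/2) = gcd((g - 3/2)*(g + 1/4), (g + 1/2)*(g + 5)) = 1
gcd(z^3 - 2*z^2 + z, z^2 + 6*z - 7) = z - 1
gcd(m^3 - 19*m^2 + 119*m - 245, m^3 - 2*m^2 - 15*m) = m - 5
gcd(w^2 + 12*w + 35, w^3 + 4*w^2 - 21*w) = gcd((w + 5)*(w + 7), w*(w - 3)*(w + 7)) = w + 7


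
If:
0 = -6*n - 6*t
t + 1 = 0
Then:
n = 1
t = -1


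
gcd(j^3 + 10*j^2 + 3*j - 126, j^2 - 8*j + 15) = j - 3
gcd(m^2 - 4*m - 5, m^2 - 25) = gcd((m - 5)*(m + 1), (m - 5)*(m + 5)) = m - 5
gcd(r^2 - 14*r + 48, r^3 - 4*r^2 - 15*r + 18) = r - 6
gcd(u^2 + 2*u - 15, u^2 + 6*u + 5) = u + 5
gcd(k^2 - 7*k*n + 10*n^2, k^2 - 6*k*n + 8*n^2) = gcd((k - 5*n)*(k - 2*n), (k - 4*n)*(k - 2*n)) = k - 2*n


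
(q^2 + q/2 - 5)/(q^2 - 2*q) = (q + 5/2)/q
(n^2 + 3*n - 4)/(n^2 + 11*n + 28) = (n - 1)/(n + 7)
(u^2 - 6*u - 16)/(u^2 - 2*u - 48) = (u + 2)/(u + 6)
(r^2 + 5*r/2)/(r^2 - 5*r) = (r + 5/2)/(r - 5)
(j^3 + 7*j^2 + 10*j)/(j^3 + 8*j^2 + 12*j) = (j + 5)/(j + 6)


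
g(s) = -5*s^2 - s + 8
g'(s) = -10*s - 1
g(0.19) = 7.63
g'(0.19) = -2.90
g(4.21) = -84.83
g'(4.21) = -43.10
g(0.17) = 7.69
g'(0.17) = -2.70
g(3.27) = -48.73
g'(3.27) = -33.70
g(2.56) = -27.33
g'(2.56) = -26.60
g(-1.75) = -5.56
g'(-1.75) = 16.50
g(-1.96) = -9.25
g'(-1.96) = 18.60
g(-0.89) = 4.93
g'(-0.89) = 7.90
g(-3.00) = -34.00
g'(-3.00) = 29.00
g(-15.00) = -1102.00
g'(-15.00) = 149.00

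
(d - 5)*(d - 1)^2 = d^3 - 7*d^2 + 11*d - 5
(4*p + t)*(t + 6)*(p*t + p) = 4*p^2*t^2 + 28*p^2*t + 24*p^2 + p*t^3 + 7*p*t^2 + 6*p*t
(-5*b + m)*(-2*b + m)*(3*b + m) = 30*b^3 - 11*b^2*m - 4*b*m^2 + m^3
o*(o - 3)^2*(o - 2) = o^4 - 8*o^3 + 21*o^2 - 18*o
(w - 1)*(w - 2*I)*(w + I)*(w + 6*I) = w^4 - w^3 + 5*I*w^3 + 8*w^2 - 5*I*w^2 - 8*w + 12*I*w - 12*I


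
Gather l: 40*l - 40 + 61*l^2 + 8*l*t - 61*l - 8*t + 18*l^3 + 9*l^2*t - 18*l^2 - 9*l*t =18*l^3 + l^2*(9*t + 43) + l*(-t - 21) - 8*t - 40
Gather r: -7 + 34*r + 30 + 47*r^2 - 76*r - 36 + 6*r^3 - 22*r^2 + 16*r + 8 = 6*r^3 + 25*r^2 - 26*r - 5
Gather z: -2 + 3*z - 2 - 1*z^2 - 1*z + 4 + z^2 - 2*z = 0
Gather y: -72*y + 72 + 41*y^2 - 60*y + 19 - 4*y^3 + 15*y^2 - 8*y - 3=-4*y^3 + 56*y^2 - 140*y + 88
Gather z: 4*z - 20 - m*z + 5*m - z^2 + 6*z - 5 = 5*m - z^2 + z*(10 - m) - 25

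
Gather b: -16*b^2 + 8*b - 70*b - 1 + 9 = -16*b^2 - 62*b + 8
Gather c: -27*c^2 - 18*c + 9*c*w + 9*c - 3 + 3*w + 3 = -27*c^2 + c*(9*w - 9) + 3*w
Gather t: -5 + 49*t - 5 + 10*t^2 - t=10*t^2 + 48*t - 10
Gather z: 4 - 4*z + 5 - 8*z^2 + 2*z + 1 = -8*z^2 - 2*z + 10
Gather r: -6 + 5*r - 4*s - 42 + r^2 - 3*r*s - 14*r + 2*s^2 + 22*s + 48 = r^2 + r*(-3*s - 9) + 2*s^2 + 18*s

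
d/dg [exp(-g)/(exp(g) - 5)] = (5 - 2*exp(g))*exp(-g)/(exp(2*g) - 10*exp(g) + 25)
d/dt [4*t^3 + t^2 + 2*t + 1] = 12*t^2 + 2*t + 2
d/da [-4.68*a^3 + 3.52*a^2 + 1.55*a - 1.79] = -14.04*a^2 + 7.04*a + 1.55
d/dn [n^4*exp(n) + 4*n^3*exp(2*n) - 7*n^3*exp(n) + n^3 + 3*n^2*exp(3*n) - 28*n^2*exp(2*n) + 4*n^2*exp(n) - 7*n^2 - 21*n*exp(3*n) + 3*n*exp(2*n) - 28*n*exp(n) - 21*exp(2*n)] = n^4*exp(n) + 8*n^3*exp(2*n) - 3*n^3*exp(n) + 9*n^2*exp(3*n) - 44*n^2*exp(2*n) - 17*n^2*exp(n) + 3*n^2 - 57*n*exp(3*n) - 50*n*exp(2*n) - 20*n*exp(n) - 14*n - 21*exp(3*n) - 39*exp(2*n) - 28*exp(n)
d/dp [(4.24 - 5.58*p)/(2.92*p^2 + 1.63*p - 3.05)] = (16.2936*p^2 - 24.7616*p + 10.1078)/(8.5264*p^4 + 9.5192*p^3 - 15.1551*p^2 - 9.943*p + 9.3025)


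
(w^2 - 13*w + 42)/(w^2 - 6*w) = (w - 7)/w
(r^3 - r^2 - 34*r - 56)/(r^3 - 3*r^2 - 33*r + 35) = (r^2 + 6*r + 8)/(r^2 + 4*r - 5)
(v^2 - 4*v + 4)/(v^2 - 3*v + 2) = (v - 2)/(v - 1)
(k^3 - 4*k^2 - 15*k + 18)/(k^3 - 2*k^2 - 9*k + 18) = (k^2 - 7*k + 6)/(k^2 - 5*k + 6)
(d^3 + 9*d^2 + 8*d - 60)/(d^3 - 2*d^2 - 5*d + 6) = (d^3 + 9*d^2 + 8*d - 60)/(d^3 - 2*d^2 - 5*d + 6)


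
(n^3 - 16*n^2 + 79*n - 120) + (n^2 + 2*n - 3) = n^3 - 15*n^2 + 81*n - 123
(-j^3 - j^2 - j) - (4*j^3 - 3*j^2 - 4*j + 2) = -5*j^3 + 2*j^2 + 3*j - 2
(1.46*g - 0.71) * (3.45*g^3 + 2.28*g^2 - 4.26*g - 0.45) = 5.037*g^4 + 0.8793*g^3 - 7.8384*g^2 + 2.3676*g + 0.3195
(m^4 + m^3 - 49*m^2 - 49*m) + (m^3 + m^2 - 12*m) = m^4 + 2*m^3 - 48*m^2 - 61*m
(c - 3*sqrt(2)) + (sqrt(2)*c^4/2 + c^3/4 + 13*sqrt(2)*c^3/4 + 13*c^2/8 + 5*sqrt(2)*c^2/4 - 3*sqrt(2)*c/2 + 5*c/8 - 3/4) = sqrt(2)*c^4/2 + c^3/4 + 13*sqrt(2)*c^3/4 + 13*c^2/8 + 5*sqrt(2)*c^2/4 - 3*sqrt(2)*c/2 + 13*c/8 - 3*sqrt(2) - 3/4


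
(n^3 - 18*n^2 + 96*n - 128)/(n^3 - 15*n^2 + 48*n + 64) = (n - 2)/(n + 1)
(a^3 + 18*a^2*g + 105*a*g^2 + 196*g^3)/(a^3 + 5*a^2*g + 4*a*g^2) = (a^2 + 14*a*g + 49*g^2)/(a*(a + g))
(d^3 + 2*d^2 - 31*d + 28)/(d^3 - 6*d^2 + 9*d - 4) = (d + 7)/(d - 1)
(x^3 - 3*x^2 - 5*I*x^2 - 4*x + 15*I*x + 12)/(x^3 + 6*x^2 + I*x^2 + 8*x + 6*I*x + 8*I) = (x^3 + x^2*(-3 - 5*I) + x*(-4 + 15*I) + 12)/(x^3 + x^2*(6 + I) + x*(8 + 6*I) + 8*I)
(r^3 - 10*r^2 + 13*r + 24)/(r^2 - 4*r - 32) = (r^2 - 2*r - 3)/(r + 4)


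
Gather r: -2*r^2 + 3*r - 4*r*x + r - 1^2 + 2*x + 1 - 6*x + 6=-2*r^2 + r*(4 - 4*x) - 4*x + 6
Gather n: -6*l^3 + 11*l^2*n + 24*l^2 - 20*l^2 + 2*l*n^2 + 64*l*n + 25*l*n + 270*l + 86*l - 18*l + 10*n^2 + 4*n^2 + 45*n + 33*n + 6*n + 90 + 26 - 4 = -6*l^3 + 4*l^2 + 338*l + n^2*(2*l + 14) + n*(11*l^2 + 89*l + 84) + 112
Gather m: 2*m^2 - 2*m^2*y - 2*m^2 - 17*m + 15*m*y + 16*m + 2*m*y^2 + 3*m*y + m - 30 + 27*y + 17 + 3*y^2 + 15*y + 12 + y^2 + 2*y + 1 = -2*m^2*y + m*(2*y^2 + 18*y) + 4*y^2 + 44*y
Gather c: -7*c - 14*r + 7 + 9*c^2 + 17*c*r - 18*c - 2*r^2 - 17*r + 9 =9*c^2 + c*(17*r - 25) - 2*r^2 - 31*r + 16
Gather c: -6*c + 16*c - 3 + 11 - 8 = 10*c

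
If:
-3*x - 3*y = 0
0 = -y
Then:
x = 0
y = 0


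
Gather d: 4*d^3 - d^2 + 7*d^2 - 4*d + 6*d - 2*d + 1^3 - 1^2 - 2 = 4*d^3 + 6*d^2 - 2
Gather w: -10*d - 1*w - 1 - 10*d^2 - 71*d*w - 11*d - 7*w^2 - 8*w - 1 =-10*d^2 - 21*d - 7*w^2 + w*(-71*d - 9) - 2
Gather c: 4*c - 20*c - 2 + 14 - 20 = -16*c - 8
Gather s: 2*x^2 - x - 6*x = 2*x^2 - 7*x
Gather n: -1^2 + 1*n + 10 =n + 9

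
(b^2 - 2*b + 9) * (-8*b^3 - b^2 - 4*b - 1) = -8*b^5 + 15*b^4 - 74*b^3 - 2*b^2 - 34*b - 9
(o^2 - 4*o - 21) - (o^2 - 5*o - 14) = o - 7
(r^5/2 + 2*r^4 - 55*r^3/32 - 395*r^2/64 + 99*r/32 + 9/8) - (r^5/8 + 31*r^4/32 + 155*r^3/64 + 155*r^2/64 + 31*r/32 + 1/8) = 3*r^5/8 + 33*r^4/32 - 265*r^3/64 - 275*r^2/32 + 17*r/8 + 1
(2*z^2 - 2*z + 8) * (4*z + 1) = 8*z^3 - 6*z^2 + 30*z + 8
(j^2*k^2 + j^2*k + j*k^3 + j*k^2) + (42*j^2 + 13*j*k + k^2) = j^2*k^2 + j^2*k + 42*j^2 + j*k^3 + j*k^2 + 13*j*k + k^2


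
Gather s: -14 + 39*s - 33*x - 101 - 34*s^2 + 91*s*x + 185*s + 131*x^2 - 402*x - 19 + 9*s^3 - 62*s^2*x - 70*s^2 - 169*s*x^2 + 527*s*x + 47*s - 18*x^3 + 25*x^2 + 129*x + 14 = 9*s^3 + s^2*(-62*x - 104) + s*(-169*x^2 + 618*x + 271) - 18*x^3 + 156*x^2 - 306*x - 120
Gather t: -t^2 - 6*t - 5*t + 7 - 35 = -t^2 - 11*t - 28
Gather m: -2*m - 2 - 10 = -2*m - 12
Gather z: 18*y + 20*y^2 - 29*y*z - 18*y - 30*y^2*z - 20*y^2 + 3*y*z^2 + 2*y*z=3*y*z^2 + z*(-30*y^2 - 27*y)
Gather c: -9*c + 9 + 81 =90 - 9*c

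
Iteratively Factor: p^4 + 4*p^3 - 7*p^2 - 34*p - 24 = (p + 4)*(p^3 - 7*p - 6) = (p + 1)*(p + 4)*(p^2 - p - 6) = (p - 3)*(p + 1)*(p + 4)*(p + 2)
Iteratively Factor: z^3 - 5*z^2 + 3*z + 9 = (z - 3)*(z^2 - 2*z - 3) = (z - 3)^2*(z + 1)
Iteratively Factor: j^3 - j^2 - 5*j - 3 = (j - 3)*(j^2 + 2*j + 1) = (j - 3)*(j + 1)*(j + 1)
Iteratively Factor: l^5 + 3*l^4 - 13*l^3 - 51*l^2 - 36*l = (l - 4)*(l^4 + 7*l^3 + 15*l^2 + 9*l) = l*(l - 4)*(l^3 + 7*l^2 + 15*l + 9) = l*(l - 4)*(l + 1)*(l^2 + 6*l + 9) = l*(l - 4)*(l + 1)*(l + 3)*(l + 3)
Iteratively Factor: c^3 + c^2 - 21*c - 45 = (c - 5)*(c^2 + 6*c + 9) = (c - 5)*(c + 3)*(c + 3)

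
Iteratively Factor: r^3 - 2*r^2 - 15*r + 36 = (r - 3)*(r^2 + r - 12) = (r - 3)^2*(r + 4)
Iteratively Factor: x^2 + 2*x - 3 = (x + 3)*(x - 1)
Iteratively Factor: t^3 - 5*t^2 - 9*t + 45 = (t - 5)*(t^2 - 9) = (t - 5)*(t + 3)*(t - 3)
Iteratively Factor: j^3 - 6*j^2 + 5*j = (j - 5)*(j^2 - j) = j*(j - 5)*(j - 1)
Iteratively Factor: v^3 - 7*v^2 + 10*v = (v - 5)*(v^2 - 2*v) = (v - 5)*(v - 2)*(v)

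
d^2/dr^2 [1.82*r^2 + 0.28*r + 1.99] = 3.64000000000000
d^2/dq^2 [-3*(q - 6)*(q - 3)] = -6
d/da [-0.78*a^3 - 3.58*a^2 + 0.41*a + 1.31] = -2.34*a^2 - 7.16*a + 0.41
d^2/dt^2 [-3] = 0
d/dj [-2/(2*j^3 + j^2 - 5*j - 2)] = 2*(6*j^2 + 2*j - 5)/(2*j^3 + j^2 - 5*j - 2)^2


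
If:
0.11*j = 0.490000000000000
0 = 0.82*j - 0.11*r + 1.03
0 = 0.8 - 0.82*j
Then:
No Solution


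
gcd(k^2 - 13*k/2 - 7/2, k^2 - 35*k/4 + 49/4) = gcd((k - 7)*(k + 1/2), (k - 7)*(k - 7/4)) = k - 7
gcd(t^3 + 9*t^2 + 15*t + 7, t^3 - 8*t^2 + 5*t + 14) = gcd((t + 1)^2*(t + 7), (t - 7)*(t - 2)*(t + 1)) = t + 1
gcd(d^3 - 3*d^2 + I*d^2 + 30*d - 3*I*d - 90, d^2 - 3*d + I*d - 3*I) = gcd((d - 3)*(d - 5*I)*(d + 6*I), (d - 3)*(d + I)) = d - 3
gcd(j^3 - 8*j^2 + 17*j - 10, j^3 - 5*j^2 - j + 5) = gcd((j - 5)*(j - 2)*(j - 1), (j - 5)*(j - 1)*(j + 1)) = j^2 - 6*j + 5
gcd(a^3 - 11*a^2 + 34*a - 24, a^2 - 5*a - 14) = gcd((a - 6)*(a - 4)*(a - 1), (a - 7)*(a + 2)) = 1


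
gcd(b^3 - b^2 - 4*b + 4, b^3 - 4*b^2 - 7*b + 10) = b^2 + b - 2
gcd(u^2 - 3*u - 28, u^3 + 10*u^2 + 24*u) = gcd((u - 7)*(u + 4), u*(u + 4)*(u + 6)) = u + 4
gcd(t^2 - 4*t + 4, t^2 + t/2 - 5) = t - 2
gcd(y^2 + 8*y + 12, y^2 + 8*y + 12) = y^2 + 8*y + 12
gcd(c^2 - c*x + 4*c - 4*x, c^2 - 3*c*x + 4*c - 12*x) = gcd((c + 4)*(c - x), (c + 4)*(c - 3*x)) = c + 4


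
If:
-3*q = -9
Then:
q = 3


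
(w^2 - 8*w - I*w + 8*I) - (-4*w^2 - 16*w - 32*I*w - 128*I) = 5*w^2 + 8*w + 31*I*w + 136*I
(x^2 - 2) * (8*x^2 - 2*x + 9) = 8*x^4 - 2*x^3 - 7*x^2 + 4*x - 18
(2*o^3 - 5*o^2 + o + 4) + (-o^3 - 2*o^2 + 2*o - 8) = o^3 - 7*o^2 + 3*o - 4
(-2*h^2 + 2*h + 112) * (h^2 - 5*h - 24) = -2*h^4 + 12*h^3 + 150*h^2 - 608*h - 2688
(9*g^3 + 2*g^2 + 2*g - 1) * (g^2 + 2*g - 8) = 9*g^5 + 20*g^4 - 66*g^3 - 13*g^2 - 18*g + 8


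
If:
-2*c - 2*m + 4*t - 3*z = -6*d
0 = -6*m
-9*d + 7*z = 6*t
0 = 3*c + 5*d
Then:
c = 5*z/6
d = -z/2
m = 0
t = 23*z/12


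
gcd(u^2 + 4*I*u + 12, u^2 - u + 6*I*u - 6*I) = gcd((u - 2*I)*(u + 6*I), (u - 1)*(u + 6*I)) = u + 6*I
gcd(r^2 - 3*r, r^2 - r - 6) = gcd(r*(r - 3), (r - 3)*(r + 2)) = r - 3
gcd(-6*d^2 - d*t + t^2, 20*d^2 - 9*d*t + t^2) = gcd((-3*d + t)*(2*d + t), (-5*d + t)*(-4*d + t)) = 1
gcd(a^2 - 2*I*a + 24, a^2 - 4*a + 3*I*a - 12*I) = 1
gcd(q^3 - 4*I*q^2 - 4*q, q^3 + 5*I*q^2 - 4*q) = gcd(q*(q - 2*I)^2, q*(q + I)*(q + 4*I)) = q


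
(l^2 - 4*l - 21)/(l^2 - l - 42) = (l + 3)/(l + 6)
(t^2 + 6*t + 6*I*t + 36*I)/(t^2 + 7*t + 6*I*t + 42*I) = (t + 6)/(t + 7)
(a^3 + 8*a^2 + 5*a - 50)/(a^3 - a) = (a^3 + 8*a^2 + 5*a - 50)/(a^3 - a)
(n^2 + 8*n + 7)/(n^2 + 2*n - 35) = (n + 1)/(n - 5)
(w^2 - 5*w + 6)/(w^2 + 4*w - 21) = (w - 2)/(w + 7)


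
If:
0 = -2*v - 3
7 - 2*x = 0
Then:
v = -3/2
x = 7/2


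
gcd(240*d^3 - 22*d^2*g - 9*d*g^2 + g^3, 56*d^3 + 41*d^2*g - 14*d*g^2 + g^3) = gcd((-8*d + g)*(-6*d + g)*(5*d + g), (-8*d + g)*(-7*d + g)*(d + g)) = 8*d - g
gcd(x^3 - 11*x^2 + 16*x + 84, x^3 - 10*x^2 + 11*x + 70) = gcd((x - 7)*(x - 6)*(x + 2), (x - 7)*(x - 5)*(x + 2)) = x^2 - 5*x - 14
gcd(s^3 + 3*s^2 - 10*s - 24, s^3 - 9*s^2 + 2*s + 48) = s^2 - s - 6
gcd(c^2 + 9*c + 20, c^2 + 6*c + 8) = c + 4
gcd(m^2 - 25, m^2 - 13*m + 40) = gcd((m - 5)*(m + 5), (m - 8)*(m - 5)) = m - 5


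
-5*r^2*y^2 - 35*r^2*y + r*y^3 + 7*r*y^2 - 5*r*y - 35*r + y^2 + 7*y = (-5*r + y)*(y + 7)*(r*y + 1)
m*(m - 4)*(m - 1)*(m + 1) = m^4 - 4*m^3 - m^2 + 4*m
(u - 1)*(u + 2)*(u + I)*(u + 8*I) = u^4 + u^3 + 9*I*u^3 - 10*u^2 + 9*I*u^2 - 8*u - 18*I*u + 16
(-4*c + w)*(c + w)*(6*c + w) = -24*c^3 - 22*c^2*w + 3*c*w^2 + w^3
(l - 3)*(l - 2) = l^2 - 5*l + 6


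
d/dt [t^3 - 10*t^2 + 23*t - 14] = 3*t^2 - 20*t + 23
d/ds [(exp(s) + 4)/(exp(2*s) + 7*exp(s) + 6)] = (-(exp(s) + 4)*(2*exp(s) + 7) + exp(2*s) + 7*exp(s) + 6)*exp(s)/(exp(2*s) + 7*exp(s) + 6)^2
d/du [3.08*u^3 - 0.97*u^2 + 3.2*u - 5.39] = 9.24*u^2 - 1.94*u + 3.2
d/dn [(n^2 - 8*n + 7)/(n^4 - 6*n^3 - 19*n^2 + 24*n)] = 2*(-n^3 + 13*n^2 - 35*n - 84)/(n^2*(n^4 - 10*n^3 - 23*n^2 + 240*n + 576))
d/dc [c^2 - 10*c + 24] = 2*c - 10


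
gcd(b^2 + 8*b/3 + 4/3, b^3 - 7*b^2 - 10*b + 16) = b + 2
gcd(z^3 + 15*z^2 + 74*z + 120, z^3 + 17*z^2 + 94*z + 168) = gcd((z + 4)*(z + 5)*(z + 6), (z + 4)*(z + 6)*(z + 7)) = z^2 + 10*z + 24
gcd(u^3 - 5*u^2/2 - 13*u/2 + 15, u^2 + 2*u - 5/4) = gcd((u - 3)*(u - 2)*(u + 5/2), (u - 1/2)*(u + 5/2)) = u + 5/2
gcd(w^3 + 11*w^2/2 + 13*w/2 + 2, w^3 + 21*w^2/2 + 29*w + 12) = w^2 + 9*w/2 + 2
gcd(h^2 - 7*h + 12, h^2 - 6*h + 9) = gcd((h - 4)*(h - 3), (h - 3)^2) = h - 3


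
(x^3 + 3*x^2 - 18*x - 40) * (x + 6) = x^4 + 9*x^3 - 148*x - 240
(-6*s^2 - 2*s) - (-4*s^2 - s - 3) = -2*s^2 - s + 3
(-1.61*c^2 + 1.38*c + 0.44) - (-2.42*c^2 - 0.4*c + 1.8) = 0.81*c^2 + 1.78*c - 1.36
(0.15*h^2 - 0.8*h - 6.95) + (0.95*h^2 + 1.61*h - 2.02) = 1.1*h^2 + 0.81*h - 8.97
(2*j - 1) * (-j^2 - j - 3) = -2*j^3 - j^2 - 5*j + 3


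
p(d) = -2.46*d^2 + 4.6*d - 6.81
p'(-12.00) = 63.64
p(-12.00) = -416.25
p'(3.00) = -10.16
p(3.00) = -15.15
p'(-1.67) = 12.82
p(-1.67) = -21.35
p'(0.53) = 1.99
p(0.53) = -5.06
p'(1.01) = -0.37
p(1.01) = -4.67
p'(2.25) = -6.47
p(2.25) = -8.91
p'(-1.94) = 14.14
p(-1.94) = -24.99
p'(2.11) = -5.78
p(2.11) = -8.06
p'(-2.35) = 16.16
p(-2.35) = -31.21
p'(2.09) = -5.68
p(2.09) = -7.94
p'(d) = 4.6 - 4.92*d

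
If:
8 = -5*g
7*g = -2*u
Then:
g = -8/5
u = 28/5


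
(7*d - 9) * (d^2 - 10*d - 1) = 7*d^3 - 79*d^2 + 83*d + 9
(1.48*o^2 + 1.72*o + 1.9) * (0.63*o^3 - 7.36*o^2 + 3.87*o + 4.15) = 0.9324*o^5 - 9.8092*o^4 - 5.7346*o^3 - 1.1856*o^2 + 14.491*o + 7.885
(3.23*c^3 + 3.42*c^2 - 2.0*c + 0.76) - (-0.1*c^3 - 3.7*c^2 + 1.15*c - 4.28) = 3.33*c^3 + 7.12*c^2 - 3.15*c + 5.04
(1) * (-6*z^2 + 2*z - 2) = -6*z^2 + 2*z - 2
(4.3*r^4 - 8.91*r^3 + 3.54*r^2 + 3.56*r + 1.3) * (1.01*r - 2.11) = 4.343*r^5 - 18.0721*r^4 + 22.3755*r^3 - 3.8738*r^2 - 6.1986*r - 2.743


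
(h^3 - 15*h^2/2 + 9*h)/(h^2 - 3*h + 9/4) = 2*h*(h - 6)/(2*h - 3)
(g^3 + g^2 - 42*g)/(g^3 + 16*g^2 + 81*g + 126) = g*(g - 6)/(g^2 + 9*g + 18)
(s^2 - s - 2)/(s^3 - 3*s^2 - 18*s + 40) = (s + 1)/(s^2 - s - 20)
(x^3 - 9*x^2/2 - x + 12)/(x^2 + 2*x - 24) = (x^2 - x/2 - 3)/(x + 6)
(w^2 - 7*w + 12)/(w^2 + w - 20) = (w - 3)/(w + 5)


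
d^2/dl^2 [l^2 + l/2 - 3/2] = 2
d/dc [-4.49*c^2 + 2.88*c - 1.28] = 2.88 - 8.98*c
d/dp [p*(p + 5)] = 2*p + 5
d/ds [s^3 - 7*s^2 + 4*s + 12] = 3*s^2 - 14*s + 4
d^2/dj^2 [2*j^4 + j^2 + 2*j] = 24*j^2 + 2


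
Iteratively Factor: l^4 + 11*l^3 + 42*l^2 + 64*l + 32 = (l + 1)*(l^3 + 10*l^2 + 32*l + 32) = (l + 1)*(l + 4)*(l^2 + 6*l + 8) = (l + 1)*(l + 4)^2*(l + 2)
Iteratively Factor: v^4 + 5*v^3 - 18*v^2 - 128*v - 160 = (v + 4)*(v^3 + v^2 - 22*v - 40) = (v + 4)^2*(v^2 - 3*v - 10) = (v - 5)*(v + 4)^2*(v + 2)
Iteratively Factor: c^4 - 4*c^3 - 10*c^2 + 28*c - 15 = (c - 5)*(c^3 + c^2 - 5*c + 3) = (c - 5)*(c - 1)*(c^2 + 2*c - 3) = (c - 5)*(c - 1)*(c + 3)*(c - 1)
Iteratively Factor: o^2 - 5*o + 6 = (o - 3)*(o - 2)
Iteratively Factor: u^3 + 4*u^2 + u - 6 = (u + 3)*(u^2 + u - 2) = (u + 2)*(u + 3)*(u - 1)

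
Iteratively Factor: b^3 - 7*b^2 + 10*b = (b - 2)*(b^2 - 5*b) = (b - 5)*(b - 2)*(b)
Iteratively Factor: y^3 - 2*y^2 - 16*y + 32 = (y - 2)*(y^2 - 16) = (y - 4)*(y - 2)*(y + 4)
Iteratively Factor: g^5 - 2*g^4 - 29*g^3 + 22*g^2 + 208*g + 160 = (g - 5)*(g^4 + 3*g^3 - 14*g^2 - 48*g - 32) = (g - 5)*(g - 4)*(g^3 + 7*g^2 + 14*g + 8) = (g - 5)*(g - 4)*(g + 2)*(g^2 + 5*g + 4) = (g - 5)*(g - 4)*(g + 2)*(g + 4)*(g + 1)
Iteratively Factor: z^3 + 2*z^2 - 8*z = (z + 4)*(z^2 - 2*z) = z*(z + 4)*(z - 2)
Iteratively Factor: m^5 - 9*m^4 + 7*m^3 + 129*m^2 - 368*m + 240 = (m - 1)*(m^4 - 8*m^3 - m^2 + 128*m - 240) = (m - 3)*(m - 1)*(m^3 - 5*m^2 - 16*m + 80) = (m - 3)*(m - 1)*(m + 4)*(m^2 - 9*m + 20) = (m - 4)*(m - 3)*(m - 1)*(m + 4)*(m - 5)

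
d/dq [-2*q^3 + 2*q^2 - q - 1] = -6*q^2 + 4*q - 1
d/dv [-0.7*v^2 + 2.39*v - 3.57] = 2.39 - 1.4*v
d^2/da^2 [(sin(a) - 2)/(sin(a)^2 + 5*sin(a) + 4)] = (-sin(a)^4 + 14*sin(a)^3 + 42*sin(a)^2 - 16*sin(a) - 124)/((sin(a) + 1)^2*(sin(a) + 4)^3)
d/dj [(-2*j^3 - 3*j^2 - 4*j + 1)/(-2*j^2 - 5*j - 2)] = (4*j^4 + 20*j^3 + 19*j^2 + 16*j + 13)/(4*j^4 + 20*j^3 + 33*j^2 + 20*j + 4)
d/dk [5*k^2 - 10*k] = 10*k - 10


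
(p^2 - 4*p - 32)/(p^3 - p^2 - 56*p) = (p + 4)/(p*(p + 7))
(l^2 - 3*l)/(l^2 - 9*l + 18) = l/(l - 6)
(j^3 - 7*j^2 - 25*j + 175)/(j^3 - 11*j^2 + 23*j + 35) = (j + 5)/(j + 1)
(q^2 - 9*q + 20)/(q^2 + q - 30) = (q - 4)/(q + 6)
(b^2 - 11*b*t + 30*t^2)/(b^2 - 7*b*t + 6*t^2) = (-b + 5*t)/(-b + t)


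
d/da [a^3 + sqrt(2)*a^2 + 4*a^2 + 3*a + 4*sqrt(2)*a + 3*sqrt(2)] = 3*a^2 + 2*sqrt(2)*a + 8*a + 3 + 4*sqrt(2)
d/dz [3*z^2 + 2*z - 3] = 6*z + 2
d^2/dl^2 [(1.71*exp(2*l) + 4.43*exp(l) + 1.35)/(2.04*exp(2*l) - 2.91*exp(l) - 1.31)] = (1.4210854715202e-14*exp(5*l) + 28.587132*exp(4*l) + 81.530559*exp(3*l) + 66.546045*exp(2*l) + 20.713416*exp(l) + 2.455988)*exp(l)/(8.489664*exp(6*l) - 36.330768*exp(5*l) + 35.469684*exp(4*l) + 22.017933*exp(3*l) - 22.777101*exp(2*l) - 14.981553*exp(l) - 2.248091)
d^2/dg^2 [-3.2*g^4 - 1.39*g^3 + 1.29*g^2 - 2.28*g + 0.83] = -38.4*g^2 - 8.34*g + 2.58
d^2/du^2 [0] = 0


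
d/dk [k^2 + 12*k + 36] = 2*k + 12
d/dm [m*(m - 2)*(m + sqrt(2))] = m*(m - 2) + m*(m + sqrt(2)) + (m - 2)*(m + sqrt(2))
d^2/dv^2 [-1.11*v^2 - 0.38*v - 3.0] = -2.22000000000000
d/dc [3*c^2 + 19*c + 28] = 6*c + 19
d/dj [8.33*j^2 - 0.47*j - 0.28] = 16.66*j - 0.47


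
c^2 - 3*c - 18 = (c - 6)*(c + 3)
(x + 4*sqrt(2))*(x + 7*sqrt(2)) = x^2 + 11*sqrt(2)*x + 56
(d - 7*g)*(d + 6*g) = d^2 - d*g - 42*g^2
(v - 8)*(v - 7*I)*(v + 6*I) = v^3 - 8*v^2 - I*v^2 + 42*v + 8*I*v - 336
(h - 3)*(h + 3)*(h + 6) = h^3 + 6*h^2 - 9*h - 54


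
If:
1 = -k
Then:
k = -1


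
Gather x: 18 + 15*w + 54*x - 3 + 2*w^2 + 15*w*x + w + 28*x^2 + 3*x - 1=2*w^2 + 16*w + 28*x^2 + x*(15*w + 57) + 14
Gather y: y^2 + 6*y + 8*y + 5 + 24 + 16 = y^2 + 14*y + 45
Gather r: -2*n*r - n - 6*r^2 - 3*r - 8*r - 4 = -n - 6*r^2 + r*(-2*n - 11) - 4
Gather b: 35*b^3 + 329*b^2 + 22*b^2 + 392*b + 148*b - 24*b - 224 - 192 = 35*b^3 + 351*b^2 + 516*b - 416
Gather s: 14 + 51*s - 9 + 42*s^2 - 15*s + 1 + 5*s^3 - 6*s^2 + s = 5*s^3 + 36*s^2 + 37*s + 6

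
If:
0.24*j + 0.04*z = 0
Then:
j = -0.166666666666667*z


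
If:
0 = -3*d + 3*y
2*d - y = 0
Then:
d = 0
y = 0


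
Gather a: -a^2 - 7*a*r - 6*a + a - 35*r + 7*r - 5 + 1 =-a^2 + a*(-7*r - 5) - 28*r - 4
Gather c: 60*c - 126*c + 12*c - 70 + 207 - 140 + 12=9 - 54*c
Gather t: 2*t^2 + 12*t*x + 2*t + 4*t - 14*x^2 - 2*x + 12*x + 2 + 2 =2*t^2 + t*(12*x + 6) - 14*x^2 + 10*x + 4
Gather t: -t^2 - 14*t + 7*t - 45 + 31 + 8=-t^2 - 7*t - 6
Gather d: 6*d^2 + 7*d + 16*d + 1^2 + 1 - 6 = 6*d^2 + 23*d - 4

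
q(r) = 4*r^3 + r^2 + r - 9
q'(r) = 12*r^2 + 2*r + 1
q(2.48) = 60.64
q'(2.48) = 79.76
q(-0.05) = -9.05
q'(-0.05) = 0.93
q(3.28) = 146.19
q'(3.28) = 136.66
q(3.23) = 139.46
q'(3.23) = 132.65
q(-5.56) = -671.16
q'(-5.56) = 360.84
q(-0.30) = -9.32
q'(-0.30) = 1.48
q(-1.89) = -34.32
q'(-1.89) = 40.09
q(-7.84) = -1882.94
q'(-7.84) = 722.91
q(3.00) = 111.00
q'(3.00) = 115.00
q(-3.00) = -111.00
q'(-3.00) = 103.00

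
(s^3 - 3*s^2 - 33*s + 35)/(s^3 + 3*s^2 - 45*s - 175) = (s - 1)/(s + 5)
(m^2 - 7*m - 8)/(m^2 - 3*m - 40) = (m + 1)/(m + 5)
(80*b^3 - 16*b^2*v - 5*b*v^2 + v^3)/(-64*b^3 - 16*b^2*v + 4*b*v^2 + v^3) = (-5*b + v)/(4*b + v)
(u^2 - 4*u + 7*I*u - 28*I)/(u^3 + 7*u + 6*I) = (u^2 + u*(-4 + 7*I) - 28*I)/(u^3 + 7*u + 6*I)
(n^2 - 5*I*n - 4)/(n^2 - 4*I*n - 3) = (n - 4*I)/(n - 3*I)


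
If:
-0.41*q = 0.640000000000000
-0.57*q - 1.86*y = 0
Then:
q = -1.56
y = 0.48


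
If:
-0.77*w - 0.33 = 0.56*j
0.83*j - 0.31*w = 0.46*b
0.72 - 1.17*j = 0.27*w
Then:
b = 2.26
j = 0.86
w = -1.05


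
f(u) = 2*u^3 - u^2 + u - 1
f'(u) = 6*u^2 - 2*u + 1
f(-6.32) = -552.13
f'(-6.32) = 253.29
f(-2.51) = -41.44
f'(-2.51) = 43.82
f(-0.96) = -4.65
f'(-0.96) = 8.45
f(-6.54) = -609.76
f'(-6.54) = 270.71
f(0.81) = 0.22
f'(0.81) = 3.32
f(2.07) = 14.52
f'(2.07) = 22.57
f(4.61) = 178.30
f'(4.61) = 119.29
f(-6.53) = -607.06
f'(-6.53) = 269.91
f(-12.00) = -3613.00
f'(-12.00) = 889.00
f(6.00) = 401.00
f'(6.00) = 205.00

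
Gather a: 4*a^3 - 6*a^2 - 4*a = 4*a^3 - 6*a^2 - 4*a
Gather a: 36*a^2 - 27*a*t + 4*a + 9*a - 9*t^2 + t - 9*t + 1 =36*a^2 + a*(13 - 27*t) - 9*t^2 - 8*t + 1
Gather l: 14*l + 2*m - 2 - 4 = 14*l + 2*m - 6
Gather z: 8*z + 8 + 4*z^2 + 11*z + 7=4*z^2 + 19*z + 15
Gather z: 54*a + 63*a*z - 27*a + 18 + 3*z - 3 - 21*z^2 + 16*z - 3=27*a - 21*z^2 + z*(63*a + 19) + 12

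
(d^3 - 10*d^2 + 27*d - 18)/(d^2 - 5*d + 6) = (d^2 - 7*d + 6)/(d - 2)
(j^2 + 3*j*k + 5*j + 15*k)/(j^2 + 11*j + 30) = (j + 3*k)/(j + 6)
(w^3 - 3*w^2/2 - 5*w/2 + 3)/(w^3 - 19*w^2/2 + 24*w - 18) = (2*w^2 + w - 3)/(2*w^2 - 15*w + 18)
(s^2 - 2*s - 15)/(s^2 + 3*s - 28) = (s^2 - 2*s - 15)/(s^2 + 3*s - 28)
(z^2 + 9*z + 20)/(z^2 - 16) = (z + 5)/(z - 4)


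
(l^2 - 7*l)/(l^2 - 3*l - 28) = l/(l + 4)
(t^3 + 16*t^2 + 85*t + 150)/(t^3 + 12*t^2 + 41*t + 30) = (t + 5)/(t + 1)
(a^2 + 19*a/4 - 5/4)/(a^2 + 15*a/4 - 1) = (a + 5)/(a + 4)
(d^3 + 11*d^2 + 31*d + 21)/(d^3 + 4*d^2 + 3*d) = (d + 7)/d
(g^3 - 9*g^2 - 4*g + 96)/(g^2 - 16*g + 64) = (g^2 - g - 12)/(g - 8)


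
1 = 1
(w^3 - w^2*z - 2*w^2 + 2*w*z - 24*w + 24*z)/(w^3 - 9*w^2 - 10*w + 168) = (w - z)/(w - 7)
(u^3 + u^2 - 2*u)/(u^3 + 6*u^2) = (u^2 + u - 2)/(u*(u + 6))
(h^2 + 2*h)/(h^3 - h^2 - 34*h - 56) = h/(h^2 - 3*h - 28)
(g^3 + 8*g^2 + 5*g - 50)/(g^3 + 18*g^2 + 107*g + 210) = (g^2 + 3*g - 10)/(g^2 + 13*g + 42)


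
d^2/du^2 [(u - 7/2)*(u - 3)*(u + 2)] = 6*u - 9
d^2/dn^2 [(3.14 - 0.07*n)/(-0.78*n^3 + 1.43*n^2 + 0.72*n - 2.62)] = (0.255528*n^5 - 23.39298*n^4 + 56.402606*n^3 - 29.661996*n^2 + 20.677332*n - 26.520104)/(0.474552*n^9 - 2.610036*n^8 + 3.470922*n^7 + 6.676345*n^6 - 20.738016*n^5 + 5.020626*n^4 + 31.87476*n^3 - 25.373652*n^2 - 14.827104*n + 17.984728)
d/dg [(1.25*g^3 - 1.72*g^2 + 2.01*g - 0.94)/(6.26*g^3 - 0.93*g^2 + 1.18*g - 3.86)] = (-3.5527136788005e-15*g^5 + 9.6047*g^4 - 22.2152*g^3 + 3.0179*g^2 + 11.53*g - 6.6494)/(39.1876*g^6 - 11.6436*g^5 + 15.6385*g^4 - 50.522*g^3 + 8.572*g^2 - 9.1096*g + 14.8996)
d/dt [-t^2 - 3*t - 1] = -2*t - 3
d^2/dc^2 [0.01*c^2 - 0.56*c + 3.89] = 0.0200000000000000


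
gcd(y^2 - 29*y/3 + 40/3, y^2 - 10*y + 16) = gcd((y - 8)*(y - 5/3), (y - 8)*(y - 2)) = y - 8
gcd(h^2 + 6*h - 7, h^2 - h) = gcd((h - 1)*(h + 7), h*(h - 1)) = h - 1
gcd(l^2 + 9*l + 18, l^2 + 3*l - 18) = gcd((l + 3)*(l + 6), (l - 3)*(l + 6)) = l + 6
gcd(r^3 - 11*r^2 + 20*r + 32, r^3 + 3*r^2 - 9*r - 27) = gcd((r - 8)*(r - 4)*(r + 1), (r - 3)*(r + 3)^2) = 1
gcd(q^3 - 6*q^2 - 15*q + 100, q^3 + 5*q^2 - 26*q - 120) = q^2 - q - 20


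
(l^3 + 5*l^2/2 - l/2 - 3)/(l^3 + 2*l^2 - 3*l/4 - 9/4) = 2*(l + 2)/(2*l + 3)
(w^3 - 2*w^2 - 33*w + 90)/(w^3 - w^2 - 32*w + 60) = (w - 3)/(w - 2)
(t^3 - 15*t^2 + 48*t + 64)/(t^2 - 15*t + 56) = (t^2 - 7*t - 8)/(t - 7)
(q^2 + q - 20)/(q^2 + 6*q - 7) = (q^2 + q - 20)/(q^2 + 6*q - 7)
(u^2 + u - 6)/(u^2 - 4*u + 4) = (u + 3)/(u - 2)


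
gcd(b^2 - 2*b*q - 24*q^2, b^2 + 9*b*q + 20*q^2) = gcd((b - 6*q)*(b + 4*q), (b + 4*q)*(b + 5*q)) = b + 4*q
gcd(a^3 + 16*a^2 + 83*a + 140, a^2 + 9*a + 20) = a^2 + 9*a + 20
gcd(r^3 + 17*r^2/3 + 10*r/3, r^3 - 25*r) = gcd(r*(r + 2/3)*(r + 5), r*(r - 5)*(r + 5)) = r^2 + 5*r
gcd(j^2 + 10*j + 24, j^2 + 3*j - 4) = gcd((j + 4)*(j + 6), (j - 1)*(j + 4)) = j + 4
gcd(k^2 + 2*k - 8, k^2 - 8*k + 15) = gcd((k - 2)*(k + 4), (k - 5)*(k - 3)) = 1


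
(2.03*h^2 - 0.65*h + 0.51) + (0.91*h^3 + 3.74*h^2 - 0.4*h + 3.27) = 0.91*h^3 + 5.77*h^2 - 1.05*h + 3.78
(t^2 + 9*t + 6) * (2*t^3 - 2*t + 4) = 2*t^5 + 18*t^4 + 10*t^3 - 14*t^2 + 24*t + 24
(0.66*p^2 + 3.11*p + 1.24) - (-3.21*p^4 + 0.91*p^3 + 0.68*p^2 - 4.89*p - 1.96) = 3.21*p^4 - 0.91*p^3 - 0.02*p^2 + 8.0*p + 3.2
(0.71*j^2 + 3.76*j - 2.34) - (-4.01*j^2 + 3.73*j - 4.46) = 4.72*j^2 + 0.0299999999999998*j + 2.12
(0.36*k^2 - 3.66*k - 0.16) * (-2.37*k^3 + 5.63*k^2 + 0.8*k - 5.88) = -0.8532*k^5 + 10.701*k^4 - 19.9386*k^3 - 5.9456*k^2 + 21.3928*k + 0.9408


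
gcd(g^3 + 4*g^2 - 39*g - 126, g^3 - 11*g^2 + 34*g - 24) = g - 6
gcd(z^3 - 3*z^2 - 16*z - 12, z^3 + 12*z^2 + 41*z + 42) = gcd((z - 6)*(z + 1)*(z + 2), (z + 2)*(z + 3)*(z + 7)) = z + 2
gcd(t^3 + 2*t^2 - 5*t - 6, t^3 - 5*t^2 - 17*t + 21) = t + 3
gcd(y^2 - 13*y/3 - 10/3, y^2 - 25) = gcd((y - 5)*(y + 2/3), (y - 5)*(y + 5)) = y - 5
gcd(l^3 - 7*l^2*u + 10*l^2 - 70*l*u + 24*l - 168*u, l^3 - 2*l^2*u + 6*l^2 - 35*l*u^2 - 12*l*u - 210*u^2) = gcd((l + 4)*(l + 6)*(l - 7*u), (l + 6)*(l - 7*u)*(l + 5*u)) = -l^2 + 7*l*u - 6*l + 42*u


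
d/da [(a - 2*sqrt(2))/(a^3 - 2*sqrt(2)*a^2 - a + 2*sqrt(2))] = -2*a/(a^4 - 2*a^2 + 1)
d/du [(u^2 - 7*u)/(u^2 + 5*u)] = 12/(u^2 + 10*u + 25)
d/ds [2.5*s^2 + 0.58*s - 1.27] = 5.0*s + 0.58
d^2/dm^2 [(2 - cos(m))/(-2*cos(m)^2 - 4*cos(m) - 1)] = (-36*sin(m)^4*cos(m) + 40*sin(m)^4 - 52*sin(m)^2 - 64*cos(m) + 9*cos(3*m) + 2*cos(5*m) - 52)/(-2*sin(m)^2 + 4*cos(m) + 3)^3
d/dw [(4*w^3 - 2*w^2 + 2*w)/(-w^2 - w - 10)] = 4*(-w^4 - 2*w^3 - 29*w^2 + 10*w - 5)/(w^4 + 2*w^3 + 21*w^2 + 20*w + 100)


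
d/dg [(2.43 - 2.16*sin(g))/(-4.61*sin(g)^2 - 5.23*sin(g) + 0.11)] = (-9.9576*sin(g)^2 + 22.4046*sin(g) + 12.4713)*cos(g)/(21.2521*sin(g)^4 + 48.2206*sin(g)^3 + 26.3387*sin(g)^2 - 1.1506*sin(g) + 0.0121)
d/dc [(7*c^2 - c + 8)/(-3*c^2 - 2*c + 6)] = (-17*c^2 + 132*c + 10)/(9*c^4 + 12*c^3 - 32*c^2 - 24*c + 36)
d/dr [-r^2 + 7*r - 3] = 7 - 2*r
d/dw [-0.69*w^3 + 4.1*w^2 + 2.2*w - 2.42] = -2.07*w^2 + 8.2*w + 2.2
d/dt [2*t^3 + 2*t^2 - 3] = 2*t*(3*t + 2)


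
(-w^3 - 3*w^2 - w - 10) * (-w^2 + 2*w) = w^5 + w^4 - 5*w^3 + 8*w^2 - 20*w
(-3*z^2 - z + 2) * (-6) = 18*z^2 + 6*z - 12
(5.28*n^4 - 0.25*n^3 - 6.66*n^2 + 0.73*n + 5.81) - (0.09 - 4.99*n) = 5.28*n^4 - 0.25*n^3 - 6.66*n^2 + 5.72*n + 5.72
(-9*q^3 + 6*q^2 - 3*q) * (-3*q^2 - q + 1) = 27*q^5 - 9*q^4 - 6*q^3 + 9*q^2 - 3*q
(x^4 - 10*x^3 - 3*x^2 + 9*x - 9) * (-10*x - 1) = -10*x^5 + 99*x^4 + 40*x^3 - 87*x^2 + 81*x + 9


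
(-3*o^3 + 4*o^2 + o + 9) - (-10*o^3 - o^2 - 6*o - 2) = 7*o^3 + 5*o^2 + 7*o + 11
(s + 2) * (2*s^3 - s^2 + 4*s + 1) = 2*s^4 + 3*s^3 + 2*s^2 + 9*s + 2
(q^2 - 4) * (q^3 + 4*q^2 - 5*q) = q^5 + 4*q^4 - 9*q^3 - 16*q^2 + 20*q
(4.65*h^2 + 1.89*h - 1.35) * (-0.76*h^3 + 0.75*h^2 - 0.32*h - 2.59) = -3.534*h^5 + 2.0511*h^4 + 0.9555*h^3 - 13.6608*h^2 - 4.4631*h + 3.4965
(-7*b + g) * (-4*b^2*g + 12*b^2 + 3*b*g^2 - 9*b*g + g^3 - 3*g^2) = 28*b^3*g - 84*b^3 - 25*b^2*g^2 + 75*b^2*g - 4*b*g^3 + 12*b*g^2 + g^4 - 3*g^3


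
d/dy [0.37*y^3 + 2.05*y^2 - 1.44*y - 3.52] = 1.11*y^2 + 4.1*y - 1.44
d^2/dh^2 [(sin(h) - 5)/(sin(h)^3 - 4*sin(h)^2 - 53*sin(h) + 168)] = (-4*sin(h)^7 + 57*sin(h)^6 - 442*sin(h)^5 + 2102*sin(h)^4 - 7954*sin(h)^3 + 17675*sin(h)^2 + 19008*sin(h) - 17002)/(sin(h)^3 - 4*sin(h)^2 - 53*sin(h) + 168)^3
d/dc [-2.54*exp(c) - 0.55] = -2.54*exp(c)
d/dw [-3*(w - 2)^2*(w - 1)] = 3*(4 - 3*w)*(w - 2)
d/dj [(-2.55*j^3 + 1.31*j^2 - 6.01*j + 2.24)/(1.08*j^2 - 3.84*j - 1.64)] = (-2.754*j^4 + 19.584*j^3 + 14.0064*j^2 - 9.1352*j + 18.458)/(1.1664*j^4 - 8.2944*j^3 + 11.2032*j^2 + 12.5952*j + 2.6896)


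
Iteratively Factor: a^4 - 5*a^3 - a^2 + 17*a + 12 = (a - 3)*(a^3 - 2*a^2 - 7*a - 4) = (a - 4)*(a - 3)*(a^2 + 2*a + 1) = (a - 4)*(a - 3)*(a + 1)*(a + 1)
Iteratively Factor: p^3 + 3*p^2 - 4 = (p + 2)*(p^2 + p - 2) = (p - 1)*(p + 2)*(p + 2)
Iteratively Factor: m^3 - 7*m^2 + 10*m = (m - 2)*(m^2 - 5*m) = (m - 5)*(m - 2)*(m)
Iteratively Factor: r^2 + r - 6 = (r + 3)*(r - 2)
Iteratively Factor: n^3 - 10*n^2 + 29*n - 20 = (n - 5)*(n^2 - 5*n + 4) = (n - 5)*(n - 1)*(n - 4)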